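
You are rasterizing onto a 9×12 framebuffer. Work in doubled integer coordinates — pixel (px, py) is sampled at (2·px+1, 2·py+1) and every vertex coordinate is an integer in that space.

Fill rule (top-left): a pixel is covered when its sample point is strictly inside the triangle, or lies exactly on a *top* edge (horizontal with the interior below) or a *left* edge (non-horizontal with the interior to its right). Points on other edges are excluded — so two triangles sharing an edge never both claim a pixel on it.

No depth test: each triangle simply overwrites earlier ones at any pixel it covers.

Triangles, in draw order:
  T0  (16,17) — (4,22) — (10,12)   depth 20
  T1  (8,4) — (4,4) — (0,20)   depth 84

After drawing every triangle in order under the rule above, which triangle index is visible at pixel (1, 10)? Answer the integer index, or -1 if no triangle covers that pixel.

T0:
  2·area = 90
  edge (16, 17)→(4, 22): d=(-12,5) right/bottom  bias=-1
  edge (4, 22)→(10, 12): d=(6,-10) top-left  bias=+0
  edge (10, 12)→(16, 17): d=(6,5) right/bottom  bias=-1
    (6,3)@(13, 7): e=[135,0,-45] → .  [on edge]
    (5,6)@(11, 13): e=[73,16,1] → X
    (6,6)@(13, 13): e=[63,36,-9] → .
    (4,7)@(9, 15): e=[59,8,23] → X
    (6,7)@(13, 15): e=[39,48,3] → X
    (7,7)@(15, 15): e=[29,68,-7] → .
    (3,8)@(7, 17): e=[45,0,45] → X  [on edge]
    (7,8)@(15, 17): e=[5,80,5] → X
    (8,8)@(17, 17): e=[-5,100,-5] → .
    (3,9)@(7, 19): e=[21,12,57] → X
    (6,9)@(13, 19): e=[-9,72,27] → .
    (7,9)@(15, 19): e=[-19,92,17] → .
  covered (13 px):
    . . . . . . . . .
    . . . . . . . . .
    . . . . . . . . .
    . . . . . . . . .
    . . . . . . . . .
    . . . . . . . . .
    . . . . . X . . .
    . . . . X X X . .
    . . . X X X X X .
    . . . X X X . . .
    . . X . . . . . .
    . . . . . . . . .
T1:
  2·area = 64  (B↔C swapped to make it positive)
  edge (8, 4)→(0, 20): d=(-8,16) right/bottom  bias=-1
  edge (0, 20)→(4, 4): d=(4,-16) top-left  bias=+0
  edge (4, 4)→(8, 4): d=(4,0) top-left  bias=+0
    (2,2)@(5, 5): e=[40,20,4] → X
    (3,2)@(7, 5): e=[8,52,4] → X
    (4,2)@(9, 5): e=[-24,84,4] → .
    (2,3)@(5, 7): e=[24,28,12] → X
    (3,3)@(7, 7): e=[-8,60,12] → .
    (1,4)@(3, 9): e=[40,4,20] → X
    (3,4)@(7, 9): e=[-24,68,20] → .
    (1,5)@(3, 11): e=[24,12,28] → X
    (2,5)@(5, 11): e=[-8,44,28] → .
    (1,6)@(3, 13): e=[8,20,36] → X
    (2,6)@(5, 13): e=[-24,52,36] → .
    (1,7)@(3, 15): e=[-8,28,44] → .
  covered (8 px):
    . . . . . . . . .
    . . . . . . . . .
    . . X X . . . . .
    . . X . . . . . .
    . X X . . . . . .
    . X . . . . . . .
    . X . . . . . . .
    . . . . . . . . .
    X . . . . . . . .
    . . . . . . . . .
    . . . . . . . . .
    . . . . . . . . .

Z-buffer (winner per pixel, '.' = empty):
  . . . . . . . . .
  . . . . . . . . .
  . . 1 1 . . . . .
  . . 1 . . . . . .
  . 1 1 . . . . . .
  . 1 . . . . . . .
  . 1 . . . 0 . . .
  . . . . 0 0 0 . .
  1 . . 0 0 0 0 0 .
  . . . 0 0 0 . . .
  . . 0 . . . . . .
  . . . . . . . . .

Final: -1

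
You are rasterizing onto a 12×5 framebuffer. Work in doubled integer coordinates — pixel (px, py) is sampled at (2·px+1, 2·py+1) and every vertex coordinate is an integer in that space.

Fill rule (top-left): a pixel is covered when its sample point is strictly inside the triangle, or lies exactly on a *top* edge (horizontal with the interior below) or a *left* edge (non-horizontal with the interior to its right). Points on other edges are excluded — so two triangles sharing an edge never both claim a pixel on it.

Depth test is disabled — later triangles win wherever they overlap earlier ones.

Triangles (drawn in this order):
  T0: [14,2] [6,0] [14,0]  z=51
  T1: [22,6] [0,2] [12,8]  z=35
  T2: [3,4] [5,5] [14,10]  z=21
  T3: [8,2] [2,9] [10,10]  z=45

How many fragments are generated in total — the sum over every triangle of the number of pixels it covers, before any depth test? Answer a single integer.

T0:
  2·area = 16
  edge (14, 2)→(6, 0): d=(-8,-2) top-left  bias=+0
  edge (6, 0)→(14, 0): d=(8,0) top-left  bias=+0
  edge (14, 0)→(14, 2): d=(0,2) right/bottom  bias=-1
    (5,0)@(11, 1): e=[2,8,6] → █
    (6,0)@(13, 1): e=[6,8,2] → █
    (7,0)@(15, 1): e=[10,8,-2] → ·
    (5,1)@(11, 3): e=[-14,24,6] → ·
    (6,1)@(13, 3): e=[-10,24,2] → ·
  covered (2 px):
    · · · · · █ █ · · · · ·
    · · · · · · · · · · · ·
    · · · · · · · · · · · ·
    · · · · · · · · · · · ·
    · · · · · · · · · · · ·
T1:
  2·area = 84  (B↔C swapped to make it positive)
  edge (22, 6)→(12, 8): d=(-10,2) right/bottom  bias=-1
  edge (12, 8)→(0, 2): d=(-12,-6) top-left  bias=+0
  edge (0, 2)→(22, 6): d=(22,4) right/bottom  bias=-1
    (1,1)@(3, 3): e=[68,6,10] → █
    (2,1)@(5, 3): e=[64,18,2] → █
    (3,1)@(7, 3): e=[60,30,-6] → ·
    (1,2)@(3, 5): e=[48,-18,54] → ·
    (2,2)@(5, 5): e=[44,-6,46] → ·
    (3,2)@(7, 5): e=[40,6,38] → █
    (4,2)@(9, 5): e=[36,18,30] → █
    (5,2)@(11, 5): e=[32,30,22] → █
    (6,2)@(13, 5): e=[28,42,14] → █
    (7,2)@(15, 5): e=[24,54,6] → █
    (8,2)@(17, 5): e=[20,66,-2] → ·
    (3,3)@(7, 7): e=[20,-18,82] → ·
    (8,3)@(17, 7): e=[0,42,42] → ·  [on edge]
    (3,4)@(7, 9): e=[0,-42,126] → ·  [on edge]
  covered (10 px):
    · · · · · · · · · · · ·
    · █ █ · · · · · · · · ·
    · · · █ █ █ █ █ · · · ·
    · · · · · █ █ █ · · · ·
    · · · · · · · · · · · ·
T2:
  2·area = 1
  edge (3, 4)→(5, 5): d=(2,1) right/bottom  bias=-1
  edge (5, 5)→(14, 10): d=(9,5) right/bottom  bias=-1
  edge (14, 10)→(3, 4): d=(-11,-6) top-left  bias=+0
    (0,1)@(1, 3): e=[0,2,-1] → ·  [on edge]
    (2,2)@(5, 5): e=[0,0,1] → ·  [on edge]
    (4,3)@(9, 7): e=[0,-2,3] → ·  [on edge]
    (6,4)@(13, 9): e=[0,-4,5] → ·  [on edge]
  covered (0 px):
    · · · · · · · · · · · ·
    · · · · · · · · · · · ·
    · · · · · · · · · · · ·
    · · · · · · · · · · · ·
    · · · · · · · · · · · ·
T3:
  2·area = 62  (B↔C swapped to make it positive)
  edge (8, 2)→(10, 10): d=(2,8) right/bottom  bias=-1
  edge (10, 10)→(2, 9): d=(-8,-1) top-left  bias=+0
  edge (2, 9)→(8, 2): d=(6,-7) top-left  bias=+0
    (3,2)@(7, 5): e=[14,37,11] → █
    (4,2)@(9, 5): e=[-2,39,25] → ·
    (2,3)@(5, 7): e=[34,19,9] → █
    (4,3)@(9, 7): e=[2,23,37] → █
    (5,3)@(11, 7): e=[-14,25,51] → ·
    (1,4)@(3, 9): e=[54,1,7] → █
    (5,4)@(11, 9): e=[-10,9,63] → ·
  covered (8 px):
    · · · · · · · · · · · ·
    · · · · · · · · · · · ·
    · · · █ · · · · · · · ·
    · · █ █ █ · · · · · · ·
    · █ █ █ █ · · · · · · ·

Answer: 20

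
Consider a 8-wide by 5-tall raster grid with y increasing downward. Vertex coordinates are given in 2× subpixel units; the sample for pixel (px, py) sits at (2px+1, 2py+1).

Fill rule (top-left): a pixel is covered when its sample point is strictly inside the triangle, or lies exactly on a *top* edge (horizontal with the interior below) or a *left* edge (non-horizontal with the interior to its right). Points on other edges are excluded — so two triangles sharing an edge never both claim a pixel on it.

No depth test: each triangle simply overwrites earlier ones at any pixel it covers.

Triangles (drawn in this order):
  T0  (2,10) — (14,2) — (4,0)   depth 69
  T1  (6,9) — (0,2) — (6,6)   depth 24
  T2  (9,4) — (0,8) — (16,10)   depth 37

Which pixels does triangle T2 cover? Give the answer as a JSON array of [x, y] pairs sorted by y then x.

T0:
  2·area = 104  (B↔C swapped to make it positive)
  edge (2, 10)→(4, 0): d=(2,-10) top-left  bias=+0
  edge (4, 0)→(14, 2): d=(10,2) right/bottom  bias=-1
  edge (14, 2)→(2, 10): d=(-12,8) right/bottom  bias=-1
    (2,0)@(5, 1): e=[12,8,84] → #
    (3,0)@(7, 1): e=[32,4,68] → #
    (4,0)@(9, 1): e=[52,0,52] → ·  [on edge]
    (2,1)@(5, 3): e=[16,28,60] → #
    (4,1)@(9, 3): e=[56,20,28] → #
    (5,1)@(11, 3): e=[76,16,12] → #
    (6,1)@(13, 3): e=[96,12,-4] → ·
    (1,2)@(3, 5): e=[0,52,52] → #  [on edge]
    (5,2)@(11, 5): e=[80,36,-12] → ·
    (1,3)@(3, 7): e=[4,72,28] → #
    (3,3)@(7, 7): e=[44,64,-4] → ·
    (4,3)@(9, 7): e=[64,60,-20] → ·
  covered (13 px):
    · · # # · · · ·
    · · # # # # · ·
    · # # # # · · ·
    · # # · · · · ·
    · # · · · · · ·
T1:
  2·area = 18
  edge (6, 9)→(0, 2): d=(-6,-7) top-left  bias=+0
  edge (0, 2)→(6, 6): d=(6,4) right/bottom  bias=-1
  edge (6, 6)→(6, 9): d=(0,3) right/bottom  bias=-1
    (0,1)@(1, 3): e=[1,2,15] → #
    (1,1)@(3, 3): e=[15,-6,9] → ·
    (0,2)@(1, 5): e=[-11,14,15] → ·
    (1,2)@(3, 5): e=[3,6,9] → #
    (2,2)@(5, 5): e=[17,-2,3] → ·
    (1,3)@(3, 7): e=[-9,18,9] → ·
    (2,3)@(5, 7): e=[5,10,3] → #
    (3,3)@(7, 7): e=[19,2,-3] → ·
    (2,4)@(5, 9): e=[-7,22,3] → ·
  covered (3 px):
    · · · · · · · ·
    # · · · · · · ·
    · # · · · · · ·
    · · # · · · · ·
    · · · · · · · ·
T2:
  2·area = 82  (B↔C swapped to make it positive)
  edge (9, 4)→(16, 10): d=(7,6) right/bottom  bias=-1
  edge (16, 10)→(0, 8): d=(-16,-2) top-left  bias=+0
  edge (0, 8)→(9, 4): d=(9,-4) top-left  bias=+0
    (3,2)@(7, 5): e=[19,62,1] → #
    (4,2)@(9, 5): e=[7,66,9] → #
    (5,2)@(11, 5): e=[-5,70,17] → ·
    (1,3)@(3, 7): e=[57,22,3] → #
    (2,3)@(5, 7): e=[45,26,11] → #
    (5,3)@(11, 7): e=[9,38,35] → #
    (6,3)@(13, 7): e=[-3,42,43] → ·
    (1,4)@(3, 9): e=[71,-10,21] → ·
    (2,4)@(5, 9): e=[59,-6,29] → ·
    (3,4)@(7, 9): e=[47,-2,37] → ·
    (4,4)@(9, 9): e=[35,2,45] → #
    (6,4)@(13, 9): e=[11,10,61] → #
  covered (10 px):
    · · · · · · · ·
    · · · · · · · ·
    · · · # # · · ·
    · # # # # # · ·
    · · · · # # # ·

Result: [[3,2],[4,2],[1,3],[2,3],[3,3],[4,3],[5,3],[4,4],[5,4],[6,4]]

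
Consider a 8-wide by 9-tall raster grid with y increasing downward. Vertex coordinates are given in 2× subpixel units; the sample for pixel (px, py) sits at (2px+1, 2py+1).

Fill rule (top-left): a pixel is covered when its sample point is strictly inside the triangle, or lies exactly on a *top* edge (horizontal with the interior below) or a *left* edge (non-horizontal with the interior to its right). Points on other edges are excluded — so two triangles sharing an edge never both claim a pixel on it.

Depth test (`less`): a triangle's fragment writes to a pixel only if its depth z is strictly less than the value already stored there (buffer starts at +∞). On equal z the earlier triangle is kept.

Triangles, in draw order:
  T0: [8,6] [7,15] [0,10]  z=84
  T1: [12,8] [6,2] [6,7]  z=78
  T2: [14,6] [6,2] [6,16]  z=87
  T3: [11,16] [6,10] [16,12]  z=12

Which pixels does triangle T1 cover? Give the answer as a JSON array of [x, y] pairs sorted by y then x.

T0:
  2·area = 68
  edge (8, 6)→(7, 15): d=(-1,9) right/bottom  bias=-1
  edge (7, 15)→(0, 10): d=(-7,-5) top-left  bias=+0
  edge (0, 10)→(8, 6): d=(8,-4) top-left  bias=+0
    (3,3)@(7, 7): e=[8,56,4] → █
    (4,3)@(9, 7): e=[-10,66,12] → ·
    (1,4)@(3, 9): e=[42,22,4] → █
    (2,4)@(5, 9): e=[24,32,12] → █
    (4,4)@(9, 9): e=[-12,52,28] → ·
    (1,5)@(3, 11): e=[40,8,20] → █
    (4,5)@(9, 11): e=[-14,38,44] → ·
    (1,6)@(3, 13): e=[38,-6,36] → ·
    (2,6)@(5, 13): e=[20,4,44] → █
    (4,6)@(9, 13): e=[-16,24,60] → ·
    (2,7)@(5, 15): e=[18,-10,60] → ·
    (3,7)@(7, 15): e=[0,0,68] → ·  [on edge]
  covered (9 px):
    · · · · · · · ·
    · · · · · · · ·
    · · · · · · · ·
    · · · █ · · · ·
    · █ █ █ · · · ·
    · █ █ █ · · · ·
    · · █ █ · · · ·
    · · · · · · · ·
    · · · · · · · ·
T1:
  2·area = 30  (B↔C swapped to make it positive)
  edge (12, 8)→(6, 7): d=(-6,-1) top-left  bias=+0
  edge (6, 7)→(6, 2): d=(0,-5) top-left  bias=+0
  edge (6, 2)→(12, 8): d=(6,6) right/bottom  bias=-1
    (2,0)@(5, 1): e=[35,-5,0] → ·  [on edge]
    (3,1)@(7, 3): e=[25,5,0] → ·  [on edge]
    (3,2)@(7, 5): e=[13,5,12] → █
    (4,2)@(9, 5): e=[15,15,0] → ·  [on edge]
    (3,3)@(7, 7): e=[1,5,24] → █
    (4,3)@(9, 7): e=[3,15,12] → █
    (5,3)@(11, 7): e=[5,25,0] → ·  [on edge]
    (3,4)@(7, 9): e=[-11,5,36] → ·
    (4,4)@(9, 9): e=[-9,15,24] → ·
    (6,4)@(13, 9): e=[-5,35,0] → ·  [on edge]
    (7,5)@(15, 11): e=[-15,45,0] → ·  [on edge]
  covered (3 px):
    · · · · · · · ·
    · · · · · · · ·
    · · · █ · · · ·
    · · · █ █ · · ·
    · · · · · · · ·
    · · · · · · · ·
    · · · · · · · ·
    · · · · · · · ·
    · · · · · · · ·
T2:
  2·area = 112  (B↔C swapped to make it positive)
  edge (14, 6)→(6, 16): d=(-8,10) right/bottom  bias=-1
  edge (6, 16)→(6, 2): d=(0,-14) top-left  bias=+0
  edge (6, 2)→(14, 6): d=(8,4) right/bottom  bias=-1
    (3,1)@(7, 3): e=[94,14,4] → █
    (4,1)@(9, 3): e=[74,42,-4] → ·
    (3,2)@(7, 5): e=[78,14,20] → █
    (4,2)@(9, 5): e=[58,42,12] → █
    (5,2)@(11, 5): e=[38,70,4] → █
    (6,2)@(13, 5): e=[18,98,-4] → ·
    (3,3)@(7, 7): e=[62,14,36] → █
    (6,3)@(13, 7): e=[2,98,12] → █
    (7,3)@(15, 7): e=[-18,126,4] → ·
    (3,4)@(7, 9): e=[46,14,52] → █
    (6,4)@(13, 9): e=[-14,98,28] → ·
    (3,5)@(7, 11): e=[30,14,68] → █
  covered (14 px):
    · · · · · · · ·
    · · · █ · · · ·
    · · · █ █ █ · ·
    · · · █ █ █ █ ·
    · · · █ █ █ · ·
    · · · █ █ · · ·
    · · · █ · · · ·
    · · · · · · · ·
    · · · · · · · ·
T3:
  2·area = 50
  edge (11, 16)→(6, 10): d=(-5,-6) top-left  bias=+0
  edge (6, 10)→(16, 12): d=(10,2) right/bottom  bias=-1
  edge (16, 12)→(11, 16): d=(-5,4) right/bottom  bias=-1
    (0,4)@(1, 9): e=[-25,0,75] → ·  [on edge]
    (3,5)@(7, 11): e=[1,8,41] → █
    (4,5)@(9, 11): e=[13,4,33] → █
    (5,5)@(11, 11): e=[25,0,25] → ·  [on edge]
    (3,6)@(7, 13): e=[-9,28,31] → ·
    (4,6)@(9, 13): e=[3,24,23] → █
    (5,6)@(11, 13): e=[15,20,15] → █
    (6,6)@(13, 13): e=[27,16,7] → █
    (7,6)@(15, 13): e=[39,12,-1] → ·
    (4,7)@(9, 15): e=[-7,44,13] → ·
    (5,7)@(11, 15): e=[5,40,5] → █
    (6,7)@(13, 15): e=[17,36,-3] → ·
  covered (6 px):
    · · · · · · · ·
    · · · · · · · ·
    · · · · · · · ·
    · · · · · · · ·
    · · · · · · · ·
    · · · █ █ · · ·
    · · · · █ █ █ ·
    · · · · · █ · ·
    · · · · · · · ·

Result: [[3,2],[3,3],[4,3]]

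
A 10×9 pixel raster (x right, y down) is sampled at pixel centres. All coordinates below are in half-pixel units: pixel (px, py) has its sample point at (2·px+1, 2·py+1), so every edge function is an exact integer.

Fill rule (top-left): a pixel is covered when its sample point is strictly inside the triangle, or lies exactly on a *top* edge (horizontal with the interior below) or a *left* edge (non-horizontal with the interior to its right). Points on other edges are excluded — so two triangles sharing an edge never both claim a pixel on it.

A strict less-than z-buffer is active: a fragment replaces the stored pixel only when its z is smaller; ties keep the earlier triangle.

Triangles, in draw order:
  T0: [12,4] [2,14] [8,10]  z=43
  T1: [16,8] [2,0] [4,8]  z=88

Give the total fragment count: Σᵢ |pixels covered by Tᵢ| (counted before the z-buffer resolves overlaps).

T0:
  2·area = 20  (B↔C swapped to make it positive)
  edge (12, 4)→(8, 10): d=(-4,6) right/bottom  bias=-1
  edge (8, 10)→(2, 14): d=(-6,4) right/bottom  bias=-1
  edge (2, 14)→(12, 4): d=(10,-10) top-left  bias=+0
    (7,0)@(15, 1): e=[-6,26,0] → ·  [on edge]
    (6,1)@(13, 3): e=[-2,22,0] → ·  [on edge]
    (5,2)@(11, 5): e=[2,18,0] → █  [on edge]
    (6,2)@(13, 5): e=[-10,10,20] → ·
    (4,3)@(9, 7): e=[6,14,0] → █  [on edge]
    (5,3)@(11, 7): e=[-6,6,20] → ·
    (3,4)@(7, 9): e=[10,10,0] → █  [on edge]
    (4,4)@(9, 9): e=[-2,2,20] → ·
    (2,5)@(5, 11): e=[14,6,0] → █  [on edge]
    (3,5)@(7, 11): e=[2,-2,20] → ·
    (1,6)@(3, 13): e=[18,2,0] → █  [on edge]
    (2,6)@(5, 13): e=[6,-6,20] → ·
    (0,7)@(1, 15): e=[22,-2,0] → ·  [on edge]
  covered (5 px):
    · · · · · · · · · ·
    · · · · · · · · · ·
    · · · · · █ · · · ·
    · · · · █ · · · · ·
    · · · █ · · · · · ·
    · · █ · · · · · · ·
    · █ · · · · · · · ·
    · · · · · · · · · ·
    · · · · · · · · · ·
T1:
  2·area = 96  (B↔C swapped to make it positive)
  edge (16, 8)→(4, 8): d=(-12,0) right/bottom  bias=-1
  edge (4, 8)→(2, 0): d=(-2,-8) top-left  bias=+0
  edge (2, 0)→(16, 8): d=(14,8) right/bottom  bias=-1
    (1,0)@(3, 1): e=[84,6,6] → █
    (2,0)@(5, 1): e=[84,22,-10] → ·
    (1,1)@(3, 3): e=[60,2,34] → █
    (2,1)@(5, 3): e=[60,18,18] → █
    (3,1)@(7, 3): e=[60,34,2] → █
    (4,1)@(9, 3): e=[60,50,-14] → ·
    (1,2)@(3, 5): e=[36,-2,62] → ·
    (2,2)@(5, 5): e=[36,14,46] → █
    (4,2)@(9, 5): e=[36,46,14] → █
    (5,2)@(11, 5): e=[36,62,-2] → ·
    (2,3)@(5, 7): e=[12,10,74] → █
    (5,3)@(11, 7): e=[12,58,26] → █
  covered (12 px):
    · █ · · · · · · · ·
    · █ █ █ · · · · · ·
    · · █ █ █ · · · · ·
    · · █ █ █ █ █ · · ·
    · · · · · · · · · ·
    · · · · · · · · · ·
    · · · · · · · · · ·
    · · · · · · · · · ·
    · · · · · · · · · ·

Final: 17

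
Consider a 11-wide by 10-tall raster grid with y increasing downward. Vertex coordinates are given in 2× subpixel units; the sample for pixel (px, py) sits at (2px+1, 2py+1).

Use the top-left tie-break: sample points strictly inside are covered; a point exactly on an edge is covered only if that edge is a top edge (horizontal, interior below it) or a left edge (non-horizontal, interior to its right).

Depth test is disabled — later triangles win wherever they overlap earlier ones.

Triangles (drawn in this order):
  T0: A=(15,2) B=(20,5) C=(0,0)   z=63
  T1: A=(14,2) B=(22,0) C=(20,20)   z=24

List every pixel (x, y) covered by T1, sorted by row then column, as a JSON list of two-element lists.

T0:
  2·area = 35
  edge (15, 2)→(20, 5): d=(5,3) right/bottom  bias=-1
  edge (20, 5)→(0, 0): d=(-20,-5) top-left  bias=+0
  edge (0, 0)→(15, 2): d=(15,2) right/bottom  bias=-1
    (2,0)@(5, 1): e=[25,5,5] → X
    (3,0)@(7, 1): e=[19,15,1] → X
    (4,0)@(9, 1): e=[13,25,-3] → .
    (2,1)@(5, 3): e=[35,-35,35] → .
    (3,1)@(7, 3): e=[29,-25,31] → .
    (6,1)@(13, 3): e=[11,5,19] → X
    (7,1)@(15, 3): e=[5,15,15] → X
    (8,1)@(17, 3): e=[-1,25,11] → .
    (6,2)@(13, 5): e=[21,-35,49] → .
    (7,2)@(15, 5): e=[15,-25,45] → .
  covered (4 px):
    . . X X . . . . . . .
    . . . . . . X X . . .
    . . . . . . . . . . .
    . . . . . . . . . . .
    . . . . . . . . . . .
    . . . . . . . . . . .
    . . . . . . . . . . .
    . . . . . . . . . . .
    . . . . . . . . . . .
    . . . . . . . . . . .
T1:
  2·area = 156
  edge (14, 2)→(22, 0): d=(8,-2) top-left  bias=+0
  edge (22, 0)→(20, 20): d=(-2,20) right/bottom  bias=-1
  edge (20, 20)→(14, 2): d=(-6,-18) top-left  bias=+0
    (9,0)@(19, 1): e=[2,58,96] → X
    (10,0)@(21, 1): e=[6,18,132] → X
    (7,1)@(15, 3): e=[10,134,12] → X
    (8,1)@(17, 3): e=[14,94,48] → X
    (7,2)@(15, 5): e=[26,130,0] → X  [on edge]
    (7,3)@(15, 7): e=[42,126,-12] → .
    (8,3)@(17, 7): e=[46,86,24] → X
    (8,4)@(17, 9): e=[62,82,12] → X
    (8,5)@(17, 11): e=[78,78,0] → X  [on edge]
    (10,5)@(21, 11): e=[86,-2,72] → .
    (8,6)@(17, 13): e=[94,74,-12] → .
    (9,6)@(19, 13): e=[98,34,24] → X
    (9,8)@(19, 17): e=[130,26,0] → X  [on edge]
  covered (21 px):
    . . . . . . . . . X X
    . . . . . . . X X X X
    . . . . . . . X X X X
    . . . . . . . . X X X
    . . . . . . . . X X X
    . . . . . . . . X X .
    . . . . . . . . . X .
    . . . . . . . . . X .
    . . . . . . . . . X .
    . . . . . . . . . . .

Result: [[9,0],[10,0],[7,1],[8,1],[9,1],[10,1],[7,2],[8,2],[9,2],[10,2],[8,3],[9,3],[10,3],[8,4],[9,4],[10,4],[8,5],[9,5],[9,6],[9,7],[9,8]]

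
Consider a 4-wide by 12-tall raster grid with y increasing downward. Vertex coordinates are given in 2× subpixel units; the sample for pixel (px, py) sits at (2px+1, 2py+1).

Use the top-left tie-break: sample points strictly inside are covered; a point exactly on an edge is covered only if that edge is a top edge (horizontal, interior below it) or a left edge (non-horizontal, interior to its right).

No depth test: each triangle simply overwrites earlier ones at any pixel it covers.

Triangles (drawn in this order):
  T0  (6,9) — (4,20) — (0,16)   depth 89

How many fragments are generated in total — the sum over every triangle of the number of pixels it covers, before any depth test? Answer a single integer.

T0:
  2·area = 52
  edge (6, 9)→(4, 20): d=(-2,11) right/bottom  bias=-1
  edge (4, 20)→(0, 16): d=(-4,-4) top-left  bias=+0
  edge (0, 16)→(6, 9): d=(6,-7) top-left  bias=+0
    (2,5)@(5, 11): e=[7,40,5] → #
    (3,5)@(7, 11): e=[-15,48,19] → ·
    (1,6)@(3, 13): e=[25,24,3] → #
    (3,6)@(7, 13): e=[-19,40,31] → ·
    (0,7)@(1, 15): e=[43,8,1] → #
    (2,7)@(5, 15): e=[-1,24,29] → ·
    (0,8)@(1, 17): e=[39,0,13] → #  [on edge]
    (2,8)@(5, 17): e=[-5,16,41] → ·
    (0,9)@(1, 19): e=[35,-8,25] → ·
    (1,9)@(3, 19): e=[13,0,39] → #  [on edge]
    (2,9)@(5, 19): e=[-9,8,53] → ·
    (1,10)@(3, 21): e=[9,-8,51] → ·
    (2,10)@(5, 21): e=[-13,0,65] → ·  [on edge]
    (3,11)@(7, 23): e=[-39,0,91] → ·  [on edge]
  covered (8 px):
    · · · ·
    · · · ·
    · · · ·
    · · · ·
    · · · ·
    · · # ·
    · # # ·
    # # · ·
    # # · ·
    · # · ·
    · · · ·
    · · · ·

Result: 8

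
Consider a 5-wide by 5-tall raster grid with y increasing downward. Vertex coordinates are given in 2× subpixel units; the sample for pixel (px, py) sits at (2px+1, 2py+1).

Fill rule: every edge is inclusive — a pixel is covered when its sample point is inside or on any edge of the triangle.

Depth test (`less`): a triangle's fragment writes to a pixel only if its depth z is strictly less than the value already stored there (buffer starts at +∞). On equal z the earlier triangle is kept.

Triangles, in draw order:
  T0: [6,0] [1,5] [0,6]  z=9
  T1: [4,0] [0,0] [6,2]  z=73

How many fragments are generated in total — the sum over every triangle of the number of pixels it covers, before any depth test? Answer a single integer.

T0:
  degenerate (2·area = 0) — covers nothing
T1:
  2·area = 8  (B↔C swapped to make it positive)
  edge (4, 0)→(6, 2): d=(2,2) inclusive
  edge (6, 2)→(0, 0): d=(-6,-2) inclusive
  edge (0, 0)→(4, 0): d=(4,0) inclusive
    (1,0)@(3, 1): e=[4,0,4] → #  [on edge]
    (2,0)@(5, 1): e=[0,4,4] → #  [on edge]
    (3,0)@(7, 1): e=[-4,8,4] → ·
    (1,1)@(3, 3): e=[8,-12,12] → ·
    (2,1)@(5, 3): e=[4,-8,12] → ·
    (3,1)@(7, 3): e=[0,-4,12] → ·  [on edge]
    (4,1)@(9, 3): e=[-4,0,12] → ·  [on edge]
    (4,2)@(9, 5): e=[0,-12,20] → ·  [on edge]
  covered (2 px):
    · # # · ·
    · · · · ·
    · · · · ·
    · · · · ·
    · · · · ·

Final: 2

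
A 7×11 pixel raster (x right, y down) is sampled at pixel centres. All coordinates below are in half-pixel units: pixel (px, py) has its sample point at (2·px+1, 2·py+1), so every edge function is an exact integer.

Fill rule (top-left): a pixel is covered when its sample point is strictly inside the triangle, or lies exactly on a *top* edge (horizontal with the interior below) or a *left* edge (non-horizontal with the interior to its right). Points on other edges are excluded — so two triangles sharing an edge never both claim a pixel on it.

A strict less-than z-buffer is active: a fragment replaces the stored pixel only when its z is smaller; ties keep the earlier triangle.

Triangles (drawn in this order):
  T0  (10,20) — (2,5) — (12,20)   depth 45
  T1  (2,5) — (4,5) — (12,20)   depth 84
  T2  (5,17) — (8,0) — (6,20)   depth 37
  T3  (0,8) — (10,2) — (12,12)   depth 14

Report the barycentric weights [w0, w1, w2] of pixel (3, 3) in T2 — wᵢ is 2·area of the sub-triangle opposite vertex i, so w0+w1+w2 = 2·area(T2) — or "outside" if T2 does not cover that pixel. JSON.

T0:
  2·area = 30
  edge (10, 20)→(2, 5): d=(-8,-15) top-left  bias=+0
  edge (2, 5)→(12, 20): d=(10,15) right/bottom  bias=-1
  edge (12, 20)→(10, 20): d=(-2,0) right/bottom  bias=-1
    (3,6)@(7, 13): e=[11,5,14] → X
    (4,6)@(9, 13): e=[41,-25,14] → .
    (3,7)@(7, 15): e=[-5,25,10] → .
    (4,8)@(9, 17): e=[9,15,6] → X
    (5,8)@(11, 17): e=[39,-15,6] → .
    (4,9)@(9, 19): e=[-7,35,2] → .
    (5,9)@(11, 19): e=[23,5,2] → X
    (6,9)@(13, 19): e=[53,-25,2] → .
    (5,10)@(11, 21): e=[7,25,-2] → .
  covered (3 px):
    . . . . . . .
    . . . . . . .
    . . . . . . .
    . . . . . . .
    . . . . . . .
    . . . . . . .
    . . . X . . .
    . . . . . . .
    . . . . X . .
    . . . . . X .
    . . . . . . .
T1:
  2·area = 30
  edge (2, 5)→(4, 5): d=(2,0) top-left  bias=+0
  edge (4, 5)→(12, 20): d=(8,15) right/bottom  bias=-1
  edge (12, 20)→(2, 5): d=(-10,-15) top-left  bias=+0
    (0,2)@(1, 5): e=[0,45,-15] → .  [on edge]
    (1,2)@(3, 5): e=[0,15,15] → X  [on edge]
    (2,2)@(5, 5): e=[0,-15,45] → .  [on edge]
    (3,2)@(7, 5): e=[0,-45,75] → .  [on edge]
    (4,2)@(9, 5): e=[0,-75,105] → .  [on edge]
    (5,2)@(11, 5): e=[0,-105,135] → .  [on edge]
    (6,2)@(13, 5): e=[0,-135,165] → .  [on edge]
    (1,3)@(3, 7): e=[4,31,-5] → .
    (2,3)@(5, 7): e=[4,1,25] → X
    (3,3)@(7, 7): e=[4,-29,55] → .
    (2,4)@(5, 9): e=[8,17,5] → X
    (3,4)@(7, 9): e=[8,-13,35] → .
  covered (5 px):
    . . . . . . .
    . . . . . . .
    . X . . . . .
    . . X . . . .
    . . X . . . .
    . . . X . . .
    . . . . . . .
    . . . . X . .
    . . . . . . .
    . . . . . . .
    . . . . . . .
T2:
  2·area = 26
  edge (5, 17)→(8, 0): d=(3,-17) top-left  bias=+0
  edge (8, 0)→(6, 20): d=(-2,20) right/bottom  bias=-1
  edge (6, 20)→(5, 17): d=(-1,-3) top-left  bias=+0
    (0,2)@(1, 5): e=[-104,130,0] → .  [on edge]
    (3,3)@(7, 7): e=[4,6,16] → X
    (4,3)@(9, 7): e=[38,-34,22] → .
    (3,4)@(7, 9): e=[10,2,14] → X
    (4,4)@(9, 9): e=[44,-38,20] → .
    (1,5)@(3, 11): e=[-52,78,0] → .  [on edge]
    (3,5)@(7, 11): e=[16,-2,12] → .
    (2,8)@(5, 17): e=[0,26,0] → X  [on edge]
    (3,8)@(7, 17): e=[34,-14,6] → .
    (2,9)@(5, 19): e=[6,22,-2] → .
  covered (3 px):
    . . . . . . .
    . . . . . . .
    . . . . . . .
    . . . X . . .
    . . . X . . .
    . . . . . . .
    . . . . . . .
    . . . . . . .
    . . X . . . .
    . . . . . . .
    . . . . . . .
T3:
  2·area = 112
  edge (0, 8)→(10, 2): d=(10,-6) top-left  bias=+0
  edge (10, 2)→(12, 12): d=(2,10) right/bottom  bias=-1
  edge (12, 12)→(0, 8): d=(-12,-4) top-left  bias=+0
    (4,1)@(9, 3): e=[4,12,96] → X
    (5,1)@(11, 3): e=[16,-8,104] → .
    (2,2)@(5, 5): e=[0,56,56] → X  [on edge]
    (3,2)@(7, 5): e=[12,36,64] → X
    (5,2)@(11, 5): e=[36,-4,80] → .
    (1,3)@(3, 7): e=[8,80,24] → X
    (5,3)@(11, 7): e=[56,0,56] → .  [on edge]
    (1,4)@(3, 9): e=[28,84,0] → X  [on edge]
    (5,4)@(11, 9): e=[76,4,32] → X
    (6,4)@(13, 9): e=[88,-16,40] → .
    (1,5)@(3, 11): e=[48,88,-24] → .
    (2,5)@(5, 11): e=[60,68,-16] → .
    (4,5)@(9, 11): e=[84,28,0] → X  [on edge]
    (6,8)@(13, 17): e=[168,0,-56] → .  [on edge]
  covered (15 px):
    . . . . . . .
    . . . . X . .
    . . X X X . .
    . X X X X . .
    . X X X X X .
    . . . . X X .
    . . . . . . .
    . . . . . . .
    . . . . . . .
    . . . . . . .
    . . . . . . .

Answer: [6,16,4]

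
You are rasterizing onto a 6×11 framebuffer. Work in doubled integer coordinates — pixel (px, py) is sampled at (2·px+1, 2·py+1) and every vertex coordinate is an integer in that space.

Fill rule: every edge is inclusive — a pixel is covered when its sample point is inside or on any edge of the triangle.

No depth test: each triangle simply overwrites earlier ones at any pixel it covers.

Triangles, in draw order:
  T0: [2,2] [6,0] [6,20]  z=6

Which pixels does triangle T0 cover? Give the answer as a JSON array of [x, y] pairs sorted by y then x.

T0:
  2·area = 80
  edge (2, 2)→(6, 0): d=(4,-2) inclusive
  edge (6, 0)→(6, 20): d=(0,20) inclusive
  edge (6, 20)→(2, 2): d=(-4,-18) inclusive
    (2,0)@(5, 1): e=[2,20,58] → #
    (3,0)@(7, 1): e=[6,-20,94] → ·
    (1,1)@(3, 3): e=[6,60,14] → #
    (3,1)@(7, 3): e=[14,-20,86] → ·
    (1,2)@(3, 5): e=[14,60,6] → #
    (3,2)@(7, 5): e=[22,-20,78] → ·
    (1,3)@(3, 7): e=[22,60,-2] → ·
    (2,3)@(5, 7): e=[26,20,34] → #
    (3,3)@(7, 7): e=[30,-20,70] → ·
    (2,4)@(5, 9): e=[34,20,26] → #
    (3,4)@(7, 9): e=[38,-20,62] → ·
    (2,5)@(5, 11): e=[42,20,18] → #
  covered (10 px):
    · · # · · ·
    · # # · · ·
    · # # · · ·
    · · # · · ·
    · · # · · ·
    · · # · · ·
    · · # · · ·
    · · # · · ·
    · · · · · ·
    · · · · · ·
    · · · · · ·

Result: [[2,0],[1,1],[2,1],[1,2],[2,2],[2,3],[2,4],[2,5],[2,6],[2,7]]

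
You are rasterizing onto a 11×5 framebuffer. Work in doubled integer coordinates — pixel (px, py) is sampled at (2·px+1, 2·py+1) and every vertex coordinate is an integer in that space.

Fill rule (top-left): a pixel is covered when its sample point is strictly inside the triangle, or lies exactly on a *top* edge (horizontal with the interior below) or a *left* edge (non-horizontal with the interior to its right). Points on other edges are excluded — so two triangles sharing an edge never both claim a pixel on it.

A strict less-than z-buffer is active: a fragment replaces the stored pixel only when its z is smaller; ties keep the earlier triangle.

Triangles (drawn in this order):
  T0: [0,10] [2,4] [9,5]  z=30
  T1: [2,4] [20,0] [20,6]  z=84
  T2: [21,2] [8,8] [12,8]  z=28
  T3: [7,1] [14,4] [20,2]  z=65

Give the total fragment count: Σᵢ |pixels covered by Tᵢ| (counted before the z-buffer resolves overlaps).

T0:
  2·area = 44
  edge (0, 10)→(2, 4): d=(2,-6) top-left  bias=+0
  edge (2, 4)→(9, 5): d=(7,1) right/bottom  bias=-1
  edge (9, 5)→(0, 10): d=(-9,5) right/bottom  bias=-1
    (1,0)@(3, 1): e=[0,-22,66] → ·  [on edge]
    (1,2)@(3, 5): e=[8,6,30] → #
    (2,2)@(5, 5): e=[20,4,20] → #
    (3,2)@(7, 5): e=[32,2,10] → #
    (4,2)@(9, 5): e=[44,0,0] → ·  [on edge]
    (0,3)@(1, 7): e=[0,22,22] → #  [on edge]
    (3,3)@(7, 7): e=[36,16,-8] → ·
    (0,4)@(1, 9): e=[4,36,4] → #
    (1,4)@(3, 9): e=[16,34,-6] → ·
    (2,4)@(5, 9): e=[28,32,-16] → ·
  covered (7 px):
    · · · · · · · · · · ·
    · · · · · · · · · · ·
    · # # # · · · · · · ·
    # # # · · · · · · · ·
    # · · · · · · · · · ·
T1:
  2·area = 108
  edge (2, 4)→(20, 0): d=(18,-4) top-left  bias=+0
  edge (20, 0)→(20, 6): d=(0,6) right/bottom  bias=-1
  edge (20, 6)→(2, 4): d=(-18,-2) top-left  bias=+0
    (8,0)@(17, 1): e=[6,18,84] → #
    (9,0)@(19, 1): e=[14,6,88] → #
    (10,0)@(21, 1): e=[22,-6,92] → ·
    (3,1)@(7, 3): e=[2,78,28] → #
    (4,1)@(9, 3): e=[10,66,32] → #
    (5,1)@(11, 3): e=[18,54,36] → #
    (6,1)@(13, 3): e=[26,42,40] → #
    (7,1)@(15, 3): e=[34,30,44] → #
    (10,1)@(21, 3): e=[58,-6,56] → ·
    (3,2)@(7, 5): e=[38,78,-8] → ·
    (4,2)@(9, 5): e=[46,66,-4] → ·
    (5,2)@(11, 5): e=[54,54,0] → #  [on edge]
  covered (14 px):
    · · · · · · · · # # ·
    · · · # # # # # # # ·
    · · · · · # # # # # ·
    · · · · · · · · · · ·
    · · · · · · · · · · ·
T2:
  2·area = 24  (B↔C swapped to make it positive)
  edge (21, 2)→(12, 8): d=(-9,6) right/bottom  bias=-1
  edge (12, 8)→(8, 8): d=(-4,0) right/bottom  bias=-1
  edge (8, 8)→(21, 2): d=(13,-6) top-left  bias=+0
    (9,1)@(19, 3): e=[3,20,1] → #
    (10,1)@(21, 3): e=[-9,20,13] → ·
    (7,2)@(15, 5): e=[9,12,3] → #
    (8,2)@(17, 5): e=[-3,12,15] → ·
    (9,2)@(19, 5): e=[-15,12,27] → ·
    (5,3)@(11, 7): e=[15,4,5] → #
    (6,3)@(13, 7): e=[3,4,17] → #
    (7,3)@(15, 7): e=[-9,4,29] → ·
    (5,4)@(11, 9): e=[-3,-4,31] → ·
    (6,4)@(13, 9): e=[-15,-4,43] → ·
  covered (4 px):
    · · · · · · · · · · ·
    · · · · · · · · · # ·
    · · · · · · · # · · ·
    · · · · · # # · · · ·
    · · · · · · · · · · ·
T3:
  2·area = 32  (B↔C swapped to make it positive)
  edge (7, 1)→(20, 2): d=(13,1) right/bottom  bias=-1
  edge (20, 2)→(14, 4): d=(-6,2) right/bottom  bias=-1
  edge (14, 4)→(7, 1): d=(-7,-3) top-left  bias=+0
    (3,0)@(7, 1): e=[0,32,0] → ·  [on edge]
    (6,1)@(13, 3): e=[20,8,4] → #
    (7,1)@(15, 3): e=[18,4,10] → #
    (8,1)@(17, 3): e=[16,0,16] → ·  [on edge]
    (5,2)@(11, 5): e=[48,0,-16] → ·  [on edge]
    (6,2)@(13, 5): e=[46,-4,-10] → ·
    (7,2)@(15, 5): e=[44,-8,-4] → ·
    (2,3)@(5, 7): e=[80,0,-48] → ·  [on edge]
    (10,3)@(21, 7): e=[64,-32,0] → ·  [on edge]
  covered (2 px):
    · · · · · · · · · · ·
    · · · · · · # # · · ·
    · · · · · · · · · · ·
    · · · · · · · · · · ·
    · · · · · · · · · · ·

Final: 27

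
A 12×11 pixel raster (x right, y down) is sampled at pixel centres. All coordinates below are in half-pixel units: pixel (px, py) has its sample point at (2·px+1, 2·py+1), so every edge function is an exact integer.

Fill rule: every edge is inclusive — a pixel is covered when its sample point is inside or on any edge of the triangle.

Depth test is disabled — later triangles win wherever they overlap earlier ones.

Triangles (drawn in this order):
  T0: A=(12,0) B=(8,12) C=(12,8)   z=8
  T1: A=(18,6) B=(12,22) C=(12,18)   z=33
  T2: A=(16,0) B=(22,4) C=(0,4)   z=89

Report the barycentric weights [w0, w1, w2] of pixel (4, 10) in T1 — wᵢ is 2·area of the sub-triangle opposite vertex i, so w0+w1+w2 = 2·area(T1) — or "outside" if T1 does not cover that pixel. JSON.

T0:
  2·area = 32  (B↔C swapped to make it positive)
  edge (12, 0)→(12, 8): d=(0,8) inclusive
  edge (12, 8)→(8, 12): d=(-4,4) inclusive
  edge (8, 12)→(12, 0): d=(4,-12) inclusive
    (9,0)@(19, 1): e=[-56,0,88] → ·  [on edge]
    (5,1)@(11, 3): e=[8,24,0] → #  [on edge]
    (6,1)@(13, 3): e=[-8,16,24] → ·
    (8,1)@(17, 3): e=[-40,0,72] → ·  [on edge]
    (5,2)@(11, 5): e=[8,16,8] → #
    (6,2)@(13, 5): e=[-8,8,32] → ·
    (7,2)@(15, 5): e=[-24,0,56] → ·  [on edge]
    (5,3)@(11, 7): e=[8,8,16] → #
    (6,3)@(13, 7): e=[-8,0,40] → ·  [on edge]
    (4,4)@(9, 9): e=[24,8,0] → #  [on edge]
    (5,4)@(11, 9): e=[8,0,24] → #  [on edge]
    (6,4)@(13, 9): e=[-8,-8,48] → ·
    (4,5)@(9, 11): e=[24,0,8] → #  [on edge]
    (3,6)@(7, 13): e=[40,0,-8] → ·  [on edge]
    (2,7)@(5, 15): e=[56,0,-24] → ·  [on edge]
    (3,7)@(7, 15): e=[40,-8,0] → ·  [on edge]
    (1,8)@(3, 17): e=[72,0,-40] → ·  [on edge]
    (0,9)@(1, 19): e=[88,0,-56] → ·  [on edge]
    (2,10)@(5, 21): e=[56,-24,0] → ·  [on edge]
  covered (6 px):
    · · · · · · · · · · · ·
    · · · · · # · · · · · ·
    · · · · · # · · · · · ·
    · · · · · # · · · · · ·
    · · · · # # · · · · · ·
    · · · · # · · · · · · ·
    · · · · · · · · · · · ·
    · · · · · · · · · · · ·
    · · · · · · · · · · · ·
    · · · · · · · · · · · ·
    · · · · · · · · · · · ·
T1:
  2·area = 24
  edge (18, 6)→(12, 22): d=(-6,16) inclusive
  edge (12, 22)→(12, 18): d=(0,-4) inclusive
  edge (12, 18)→(18, 6): d=(6,-12) inclusive
    (7,6)@(15, 13): e=[6,12,6] → #
    (8,6)@(17, 13): e=[-26,20,30] → ·
    (7,7)@(15, 15): e=[-6,12,18] → ·
    (6,8)@(13, 17): e=[14,4,6] → #
    (7,8)@(15, 17): e=[-18,12,30] → ·
    (6,9)@(13, 19): e=[2,4,18] → #
    (7,9)@(15, 19): e=[-30,12,42] → ·
    (6,10)@(13, 21): e=[-10,4,30] → ·
  covered (3 px):
    · · · · · · · · · · · ·
    · · · · · · · · · · · ·
    · · · · · · · · · · · ·
    · · · · · · · · · · · ·
    · · · · · · · · · · · ·
    · · · · · · · · · · · ·
    · · · · · · · # · · · ·
    · · · · · · · · · · · ·
    · · · · · · # · · · · ·
    · · · · · · # · · · · ·
    · · · · · · · · · · · ·
T2:
  2·area = 88
  edge (16, 0)→(22, 4): d=(6,4) inclusive
  edge (22, 4)→(0, 4): d=(-22,0) inclusive
  edge (0, 4)→(16, 0): d=(16,-4) inclusive
    (6,0)@(13, 1): e=[18,66,4] → #
    (7,0)@(15, 1): e=[10,66,12] → #
    (8,0)@(17, 1): e=[2,66,20] → #
    (9,0)@(19, 1): e=[-6,66,28] → ·
    (2,1)@(5, 3): e=[62,22,4] → #
    (3,1)@(7, 3): e=[54,22,12] → #
    (4,1)@(9, 3): e=[46,22,20] → #
    (5,1)@(11, 3): e=[38,22,28] → #
    (9,1)@(19, 3): e=[6,22,60] → #
    (10,1)@(21, 3): e=[-2,22,68] → ·
    (2,2)@(5, 5): e=[74,-22,36] → ·
    (3,2)@(7, 5): e=[66,-22,44] → ·
  covered (11 px):
    · · · · · · # # # · · ·
    · · # # # # # # # # · ·
    · · · · · · · · · · · ·
    · · · · · · · · · · · ·
    · · · · · · · · · · · ·
    · · · · · · · · · · · ·
    · · · · · · · · · · · ·
    · · · · · · · · · · · ·
    · · · · · · · · · · · ·
    · · · · · · · · · · · ·
    · · · · · · · · · · · ·

Answer: "outside"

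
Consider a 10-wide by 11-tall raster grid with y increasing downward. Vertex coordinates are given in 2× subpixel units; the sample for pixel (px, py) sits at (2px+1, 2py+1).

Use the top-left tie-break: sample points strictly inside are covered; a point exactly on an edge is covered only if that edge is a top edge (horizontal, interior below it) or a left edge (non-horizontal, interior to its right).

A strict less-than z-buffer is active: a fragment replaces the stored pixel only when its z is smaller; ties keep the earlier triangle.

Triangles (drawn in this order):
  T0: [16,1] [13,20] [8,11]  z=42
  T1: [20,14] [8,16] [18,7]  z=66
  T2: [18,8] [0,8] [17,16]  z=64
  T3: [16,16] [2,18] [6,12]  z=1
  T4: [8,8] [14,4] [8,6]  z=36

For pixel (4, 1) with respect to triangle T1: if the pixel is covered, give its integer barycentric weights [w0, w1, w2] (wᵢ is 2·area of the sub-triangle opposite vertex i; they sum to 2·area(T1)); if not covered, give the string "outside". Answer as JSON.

T0:
  2·area = 122
  edge (16, 1)→(13, 20): d=(-3,19) right/bottom  bias=-1
  edge (13, 20)→(8, 11): d=(-5,-9) top-left  bias=+0
  edge (8, 11)→(16, 1): d=(8,-10) top-left  bias=+0
    (7,1)@(15, 3): e=[13,103,6] → █
    (8,1)@(17, 3): e=[-25,121,26] → ·
    (6,2)@(13, 5): e=[45,75,2] → █
    (8,2)@(17, 5): e=[-31,111,42] → ·
    (6,3)@(13, 7): e=[39,65,18] → █
    (8,3)@(17, 7): e=[-37,101,58] → ·
    (5,4)@(11, 9): e=[71,37,14] → █
    (7,4)@(15, 9): e=[-5,73,54] → ·
    (4,5)@(9, 11): e=[103,9,10] → █
    (7,5)@(15, 11): e=[-11,63,70] → ·
    (4,6)@(9, 13): e=[97,-1,26] → ·
    (5,6)@(11, 13): e=[59,17,46] → █
  covered (16 px):
    · · · · · · · · · ·
    · · · · · · · █ · ·
    · · · · · · █ █ · ·
    · · · · · · █ █ · ·
    · · · · · █ █ · · ·
    · · · · █ █ █ · · ·
    · · · · · █ █ · · ·
    · · · · · █ █ · · ·
    · · · · · · █ · · ·
    · · · · · · █ · · ·
    · · · · · · · · · ·
T1:
  2·area = 88
  edge (20, 14)→(8, 16): d=(-12,2) right/bottom  bias=-1
  edge (8, 16)→(18, 7): d=(10,-9) top-left  bias=+0
  edge (18, 7)→(20, 14): d=(2,7) right/bottom  bias=-1
    (8,4)@(17, 9): e=[66,11,11] → █
    (9,4)@(19, 9): e=[62,29,-3] → ·
    (7,5)@(15, 11): e=[46,13,29] → █
    (9,5)@(19, 11): e=[38,49,1] → █
    (6,6)@(13, 13): e=[26,15,47] → █
    (5,7)@(11, 15): e=[6,17,65] → █
    (7,7)@(15, 15): e=[-2,53,37] → ·
    (8,7)@(17, 15): e=[-6,71,23] → ·
    (9,7)@(19, 15): e=[-10,89,9] → ·
    (5,8)@(11, 17): e=[-18,37,69] → ·
    (6,8)@(13, 17): e=[-22,55,55] → ·
  covered (10 px):
    · · · · · · · · · ·
    · · · · · · · · · ·
    · · · · · · · · · ·
    · · · · · · · · · ·
    · · · · · · · · █ ·
    · · · · · · · █ █ █
    · · · · · · █ █ █ █
    · · · · · █ █ · · ·
    · · · · · · · · · ·
    · · · · · · · · · ·
    · · · · · · · · · ·
T2:
  2·area = 144  (B↔C swapped to make it positive)
  edge (18, 8)→(17, 16): d=(-1,8) right/bottom  bias=-1
  edge (17, 16)→(0, 8): d=(-17,-8) top-left  bias=+0
  edge (0, 8)→(18, 8): d=(18,0) top-left  bias=+0
    (1,4)@(3, 9): e=[119,7,18] → █
    (2,4)@(5, 9): e=[103,23,18] → █
    (3,4)@(7, 9): e=[87,39,18] → █
    (4,4)@(9, 9): e=[71,55,18] → █
    (5,4)@(11, 9): e=[55,71,18] → █
    (6,4)@(13, 9): e=[39,87,18] → █
    (7,4)@(15, 9): e=[23,103,18] → █
    (8,4)@(17, 9): e=[7,119,18] → █
    (9,4)@(19, 9): e=[-9,135,18] → ·
    (1,5)@(3, 11): e=[117,-27,54] → ·
    (2,5)@(5, 11): e=[101,-11,54] → ·
    (3,5)@(7, 11): e=[85,5,54] → █
  covered (20 px):
    · · · · · · · · · ·
    · · · · · · · · · ·
    · · · · · · · · · ·
    · · · · · · · · · ·
    · █ █ █ █ █ █ █ █ ·
    · · · █ █ █ █ █ █ ·
    · · · · · █ █ █ █ ·
    · · · · · · · █ █ ·
    · · · · · · · · · ·
    · · · · · · · · · ·
    · · · · · · · · · ·
T3:
  2·area = 76
  edge (16, 16)→(2, 18): d=(-14,2) right/bottom  bias=-1
  edge (2, 18)→(6, 12): d=(4,-6) top-left  bias=+0
  edge (6, 12)→(16, 16): d=(10,4) right/bottom  bias=-1
    (3,6)@(7, 13): e=[60,10,6] → █
    (4,6)@(9, 13): e=[56,22,-2] → ·
    (2,7)@(5, 15): e=[36,6,34] → █
    (4,7)@(9, 15): e=[28,30,18] → █
    (5,7)@(11, 15): e=[24,42,10] → █
    (6,7)@(13, 15): e=[20,54,2] → █
    (7,7)@(15, 15): e=[16,66,-6] → ·
    (1,8)@(3, 17): e=[12,2,62] → █
    (4,8)@(9, 17): e=[0,38,38] → ·  [on edge]
    (5,8)@(11, 17): e=[-4,50,30] → ·
    (6,8)@(13, 17): e=[-8,62,22] → ·
    (1,9)@(3, 19): e=[-16,10,82] → ·
  covered (9 px):
    · · · · · · · · · ·
    · · · · · · · · · ·
    · · · · · · · · · ·
    · · · · · · · · · ·
    · · · · · · · · · ·
    · · · · · · · · · ·
    · · · █ · · · · · ·
    · · █ █ █ █ █ · · ·
    · █ █ █ · · · · · ·
    · · · · · · · · · ·
    · · · · · · · · · ·
T4:
  2·area = 12  (B↔C swapped to make it positive)
  edge (8, 8)→(8, 6): d=(0,-2) top-left  bias=+0
  edge (8, 6)→(14, 4): d=(6,-2) top-left  bias=+0
  edge (14, 4)→(8, 8): d=(-6,4) right/bottom  bias=-1
    (8,1)@(17, 3): e=[18,0,-6] → ·  [on edge]
    (5,2)@(11, 5): e=[6,0,6] → █  [on edge]
    (6,2)@(13, 5): e=[10,4,-2] → ·
    (2,3)@(5, 7): e=[-6,0,18] → ·  [on edge]
    (4,3)@(9, 7): e=[2,8,2] → █
    (5,3)@(11, 7): e=[6,12,-6] → ·
    (4,4)@(9, 9): e=[2,20,-10] → ·
  covered (2 px):
    · · · · · · · · · ·
    · · · · · · · · · ·
    · · · · · █ · · · ·
    · · · · █ · · · · ·
    · · · · · · · · · ·
    · · · · · · · · · ·
    · · · · · · · · · ·
    · · · · · · · · · ·
    · · · · · · · · · ·
    · · · · · · · · · ·
    · · · · · · · · · ·

Result: "outside"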